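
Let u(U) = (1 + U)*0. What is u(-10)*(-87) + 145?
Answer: 145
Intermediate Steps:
u(U) = 0
u(-10)*(-87) + 145 = 0*(-87) + 145 = 0 + 145 = 145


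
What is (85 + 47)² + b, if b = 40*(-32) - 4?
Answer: 16140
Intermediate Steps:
b = -1284 (b = -1280 - 4 = -1284)
(85 + 47)² + b = (85 + 47)² - 1284 = 132² - 1284 = 17424 - 1284 = 16140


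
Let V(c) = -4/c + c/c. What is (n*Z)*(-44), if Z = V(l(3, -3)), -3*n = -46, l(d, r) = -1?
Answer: -10120/3 ≈ -3373.3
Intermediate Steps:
n = 46/3 (n = -1/3*(-46) = 46/3 ≈ 15.333)
V(c) = 1 - 4/c (V(c) = -4/c + 1 = 1 - 4/c)
Z = 5 (Z = (-4 - 1)/(-1) = -1*(-5) = 5)
(n*Z)*(-44) = ((46/3)*5)*(-44) = (230/3)*(-44) = -10120/3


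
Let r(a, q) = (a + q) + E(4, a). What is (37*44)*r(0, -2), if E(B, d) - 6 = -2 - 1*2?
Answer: 0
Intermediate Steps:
E(B, d) = 2 (E(B, d) = 6 + (-2 - 1*2) = 6 + (-2 - 2) = 6 - 4 = 2)
r(a, q) = 2 + a + q (r(a, q) = (a + q) + 2 = 2 + a + q)
(37*44)*r(0, -2) = (37*44)*(2 + 0 - 2) = 1628*0 = 0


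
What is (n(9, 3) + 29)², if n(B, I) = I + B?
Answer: 1681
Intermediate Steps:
n(B, I) = B + I
(n(9, 3) + 29)² = ((9 + 3) + 29)² = (12 + 29)² = 41² = 1681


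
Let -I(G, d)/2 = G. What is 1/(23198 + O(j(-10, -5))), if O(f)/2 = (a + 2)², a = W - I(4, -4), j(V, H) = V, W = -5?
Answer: 1/23248 ≈ 4.3014e-5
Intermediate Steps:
I(G, d) = -2*G
a = 3 (a = -5 - (-2)*4 = -5 - 1*(-8) = -5 + 8 = 3)
O(f) = 50 (O(f) = 2*(3 + 2)² = 2*5² = 2*25 = 50)
1/(23198 + O(j(-10, -5))) = 1/(23198 + 50) = 1/23248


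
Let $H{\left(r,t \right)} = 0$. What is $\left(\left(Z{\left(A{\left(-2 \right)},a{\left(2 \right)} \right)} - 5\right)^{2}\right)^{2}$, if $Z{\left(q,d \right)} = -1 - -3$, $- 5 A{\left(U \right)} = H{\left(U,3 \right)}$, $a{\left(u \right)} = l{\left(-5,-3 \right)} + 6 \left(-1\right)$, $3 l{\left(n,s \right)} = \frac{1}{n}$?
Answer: $81$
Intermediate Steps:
$l{\left(n,s \right)} = \frac{1}{3 n}$
$a{\left(u \right)} = - \frac{91}{15}$ ($a{\left(u \right)} = \frac{1}{3 \left(-5\right)} + 6 \left(-1\right) = \frac{1}{3} \left(- \frac{1}{5}\right) - 6 = - \frac{1}{15} - 6 = - \frac{91}{15}$)
$A{\left(U \right)} = 0$ ($A{\left(U \right)} = \left(- \frac{1}{5}\right) 0 = 0$)
$Z{\left(q,d \right)} = 2$ ($Z{\left(q,d \right)} = -1 + 3 = 2$)
$\left(\left(Z{\left(A{\left(-2 \right)},a{\left(2 \right)} \right)} - 5\right)^{2}\right)^{2} = \left(\left(2 - 5\right)^{2}\right)^{2} = \left(\left(-3\right)^{2}\right)^{2} = 9^{2} = 81$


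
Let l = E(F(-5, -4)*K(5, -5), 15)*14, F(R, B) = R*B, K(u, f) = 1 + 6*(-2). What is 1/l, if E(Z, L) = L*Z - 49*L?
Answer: -1/56490 ≈ -1.7702e-5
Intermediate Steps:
K(u, f) = -11 (K(u, f) = 1 - 12 = -11)
F(R, B) = B*R
E(Z, L) = -49*L + L*Z
l = -56490 (l = (15*(-49 - 4*(-5)*(-11)))*14 = (15*(-49 + 20*(-11)))*14 = (15*(-49 - 220))*14 = (15*(-269))*14 = -4035*14 = -56490)
1/l = 1/(-56490) = -1/56490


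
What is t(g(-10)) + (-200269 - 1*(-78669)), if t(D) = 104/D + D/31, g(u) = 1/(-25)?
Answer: -96255001/775 ≈ -1.2420e+5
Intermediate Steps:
g(u) = -1/25
t(D) = 104/D + D/31 (t(D) = 104/D + D*(1/31) = 104/D + D/31)
t(g(-10)) + (-200269 - 1*(-78669)) = (104/(-1/25) + (1/31)*(-1/25)) + (-200269 - 1*(-78669)) = (104*(-25) - 1/775) + (-200269 + 78669) = (-2600 - 1/775) - 121600 = -2015001/775 - 121600 = -96255001/775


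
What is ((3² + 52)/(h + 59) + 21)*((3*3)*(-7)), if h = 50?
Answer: -148050/109 ≈ -1358.3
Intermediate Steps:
((3² + 52)/(h + 59) + 21)*((3*3)*(-7)) = ((3² + 52)/(50 + 59) + 21)*((3*3)*(-7)) = ((9 + 52)/109 + 21)*(9*(-7)) = (61*(1/109) + 21)*(-63) = (61/109 + 21)*(-63) = (2350/109)*(-63) = -148050/109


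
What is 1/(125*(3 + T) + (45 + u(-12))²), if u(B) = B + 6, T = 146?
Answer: 1/20146 ≈ 4.9638e-5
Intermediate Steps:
u(B) = 6 + B
1/(125*(3 + T) + (45 + u(-12))²) = 1/(125*(3 + 146) + (45 + (6 - 12))²) = 1/(125*149 + (45 - 6)²) = 1/(18625 + 39²) = 1/(18625 + 1521) = 1/20146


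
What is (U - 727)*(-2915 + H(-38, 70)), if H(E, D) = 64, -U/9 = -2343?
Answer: -58046360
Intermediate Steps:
U = 21087 (U = -9*(-2343) = 21087)
(U - 727)*(-2915 + H(-38, 70)) = (21087 - 727)*(-2915 + 64) = 20360*(-2851) = -58046360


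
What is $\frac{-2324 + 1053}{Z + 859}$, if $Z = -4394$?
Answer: $\frac{1271}{3535} \approx 0.35955$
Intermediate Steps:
$\frac{-2324 + 1053}{Z + 859} = \frac{-2324 + 1053}{-4394 + 859} = - \frac{1271}{-3535} = \left(-1271\right) \left(- \frac{1}{3535}\right) = \frac{1271}{3535}$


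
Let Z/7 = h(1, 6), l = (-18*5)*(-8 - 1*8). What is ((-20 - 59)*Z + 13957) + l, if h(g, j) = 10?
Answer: 9867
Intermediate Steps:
l = 1440 (l = -90*(-8 - 8) = -90*(-16) = 1440)
Z = 70 (Z = 7*10 = 70)
((-20 - 59)*Z + 13957) + l = ((-20 - 59)*70 + 13957) + 1440 = (-79*70 + 13957) + 1440 = (-5530 + 13957) + 1440 = 8427 + 1440 = 9867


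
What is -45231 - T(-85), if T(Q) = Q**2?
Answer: -52456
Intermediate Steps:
-45231 - T(-85) = -45231 - 1*(-85)**2 = -45231 - 1*7225 = -45231 - 7225 = -52456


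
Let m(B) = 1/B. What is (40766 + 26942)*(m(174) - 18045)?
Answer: -106295770966/87 ≈ -1.2218e+9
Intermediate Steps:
(40766 + 26942)*(m(174) - 18045) = (40766 + 26942)*(1/174 - 18045) = 67708*(1/174 - 18045) = 67708*(-3139829/174) = -106295770966/87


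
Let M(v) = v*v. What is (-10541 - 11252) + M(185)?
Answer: 12432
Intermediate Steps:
M(v) = v**2
(-10541 - 11252) + M(185) = (-10541 - 11252) + 185**2 = -21793 + 34225 = 12432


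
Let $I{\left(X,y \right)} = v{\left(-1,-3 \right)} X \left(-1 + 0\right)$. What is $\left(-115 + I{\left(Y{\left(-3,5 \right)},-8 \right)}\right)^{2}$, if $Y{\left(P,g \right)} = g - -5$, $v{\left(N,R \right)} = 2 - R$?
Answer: $27225$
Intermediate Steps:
$Y{\left(P,g \right)} = 5 + g$ ($Y{\left(P,g \right)} = g + 5 = 5 + g$)
$I{\left(X,y \right)} = - 5 X$ ($I{\left(X,y \right)} = \left(2 - -3\right) X \left(-1 + 0\right) = \left(2 + 3\right) X \left(-1\right) = 5 X \left(-1\right) = - 5 X$)
$\left(-115 + I{\left(Y{\left(-3,5 \right)},-8 \right)}\right)^{2} = \left(-115 - 5 \left(5 + 5\right)\right)^{2} = \left(-115 - 50\right)^{2} = \left(-165\right)^{2} = 27225$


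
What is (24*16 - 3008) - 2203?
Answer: -4827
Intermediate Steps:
(24*16 - 3008) - 2203 = (384 - 3008) - 2203 = -2624 - 2203 = -4827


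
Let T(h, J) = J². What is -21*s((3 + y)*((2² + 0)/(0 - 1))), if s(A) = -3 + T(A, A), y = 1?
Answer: -5313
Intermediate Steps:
s(A) = -3 + A²
-21*s((3 + y)*((2² + 0)/(0 - 1))) = -21*(-3 + ((3 + 1)*((2² + 0)/(0 - 1)))²) = -21*(-3 + (4*((4 + 0)/(-1)))²) = -21*(-3 + (4*(4*(-1)))²) = -21*(-3 + (4*(-4))²) = -21*(-3 + (-16)²) = -21*(-3 + 256) = -21*253 = -5313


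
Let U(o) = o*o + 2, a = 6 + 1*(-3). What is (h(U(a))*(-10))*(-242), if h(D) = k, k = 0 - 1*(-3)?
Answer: 7260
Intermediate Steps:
a = 3 (a = 6 - 3 = 3)
U(o) = 2 + o² (U(o) = o² + 2 = 2 + o²)
k = 3 (k = 0 + 3 = 3)
h(D) = 3
(h(U(a))*(-10))*(-242) = (3*(-10))*(-242) = -30*(-242) = 7260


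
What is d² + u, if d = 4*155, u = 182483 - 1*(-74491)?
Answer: 641374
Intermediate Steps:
u = 256974 (u = 182483 + 74491 = 256974)
d = 620
d² + u = 620² + 256974 = 384400 + 256974 = 641374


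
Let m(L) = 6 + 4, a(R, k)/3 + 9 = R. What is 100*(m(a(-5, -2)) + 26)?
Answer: 3600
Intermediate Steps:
a(R, k) = -27 + 3*R
m(L) = 10
100*(m(a(-5, -2)) + 26) = 100*(10 + 26) = 100*36 = 3600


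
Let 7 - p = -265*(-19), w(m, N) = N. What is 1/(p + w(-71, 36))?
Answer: -1/4992 ≈ -0.00020032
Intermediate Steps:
p = -5028 (p = 7 - (-265)*(-19) = 7 - 1*5035 = 7 - 5035 = -5028)
1/(p + w(-71, 36)) = 1/(-5028 + 36) = 1/(-4992) = -1/4992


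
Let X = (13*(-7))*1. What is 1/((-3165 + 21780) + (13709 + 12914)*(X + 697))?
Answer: 1/16152153 ≈ 6.1911e-8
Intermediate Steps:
X = -91 (X = -91*1 = -91)
1/((-3165 + 21780) + (13709 + 12914)*(X + 697)) = 1/((-3165 + 21780) + (13709 + 12914)*(-91 + 697)) = 1/(18615 + 26623*606) = 1/(18615 + 16133538) = 1/16152153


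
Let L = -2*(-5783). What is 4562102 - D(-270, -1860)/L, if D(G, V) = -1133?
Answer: 52765272865/11566 ≈ 4.5621e+6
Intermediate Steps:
L = 11566
4562102 - D(-270, -1860)/L = 4562102 - (-1133)/11566 = 4562102 - 1*(-1133/11566) = 4562102 + 1133/11566 = 52765272865/11566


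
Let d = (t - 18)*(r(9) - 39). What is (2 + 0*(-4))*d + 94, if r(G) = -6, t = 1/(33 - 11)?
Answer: 18809/11 ≈ 1709.9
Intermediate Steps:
t = 1/22 ≈ 0.045455
d = 17775/22 (d = (1/22 - 18)*(-6 - 39) = -395/22*(-45) = 17775/22 ≈ 807.95)
(2 + 0*(-4))*d + 94 = (2 + 0*(-4))*(17775/22) + 94 = (2 + 0)*(17775/22) + 94 = 2*(17775/22) + 94 = 17775/11 + 94 = 18809/11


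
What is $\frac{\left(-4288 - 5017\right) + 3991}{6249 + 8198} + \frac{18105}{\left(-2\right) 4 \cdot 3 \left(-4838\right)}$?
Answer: $- \frac{118485411}{559156688} \approx -0.2119$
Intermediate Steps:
$\frac{\left(-4288 - 5017\right) + 3991}{6249 + 8198} + \frac{18105}{\left(-2\right) 4 \cdot 3 \left(-4838\right)} = \frac{-9305 + 3991}{14447} + \frac{18105}{\left(-8\right) 3 \left(-4838\right)} = \left(-5314\right) \frac{1}{14447} + \frac{18105}{\left(-24\right) \left(-4838\right)} = - \frac{5314}{14447} + \frac{18105}{116112} = - \frac{5314}{14447} + 18105 \cdot \frac{1}{116112} = - \frac{5314}{14447} + \frac{6035}{38704} = - \frac{118485411}{559156688}$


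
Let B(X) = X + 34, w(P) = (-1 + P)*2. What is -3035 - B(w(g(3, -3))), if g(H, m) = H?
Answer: -3073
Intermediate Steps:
w(P) = -2 + 2*P
B(X) = 34 + X
-3035 - B(w(g(3, -3))) = -3035 - (34 + (-2 + 2*3)) = -3035 - (34 + (-2 + 6)) = -3035 - (34 + 4) = -3035 - 1*38 = -3035 - 38 = -3073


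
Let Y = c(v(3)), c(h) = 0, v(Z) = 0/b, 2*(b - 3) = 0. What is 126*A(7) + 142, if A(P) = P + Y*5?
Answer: 1024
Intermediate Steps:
b = 3 (b = 3 + (1/2)*0 = 3 + 0 = 3)
v(Z) = 0 (v(Z) = 0/3 = 0*(1/3) = 0)
Y = 0
A(P) = P (A(P) = P + 0*5 = P + 0 = P)
126*A(7) + 142 = 126*7 + 142 = 882 + 142 = 1024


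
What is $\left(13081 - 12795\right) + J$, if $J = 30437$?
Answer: $30723$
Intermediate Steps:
$\left(13081 - 12795\right) + J = \left(13081 - 12795\right) + 30437 = 286 + 30437 = 30723$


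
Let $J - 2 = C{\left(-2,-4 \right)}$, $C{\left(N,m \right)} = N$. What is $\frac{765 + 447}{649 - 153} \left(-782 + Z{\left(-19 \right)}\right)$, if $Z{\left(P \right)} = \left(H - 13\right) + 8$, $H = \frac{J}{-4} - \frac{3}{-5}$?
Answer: $- \frac{297849}{155} \approx -1921.6$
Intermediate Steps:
$J = 0$ ($J = 2 - 2 = 0$)
$H = \frac{3}{5}$ ($H = \frac{0}{-4} - \frac{3}{-5} = 0 \left(- \frac{1}{4}\right) - - \frac{3}{5} = 0 + \frac{3}{5} = \frac{3}{5} \approx 0.6$)
$Z{\left(P \right)} = - \frac{22}{5}$ ($Z{\left(P \right)} = \left(\frac{3}{5} - 13\right) + 8 = - \frac{62}{5} + 8 = - \frac{22}{5}$)
$\frac{765 + 447}{649 - 153} \left(-782 + Z{\left(-19 \right)}\right) = \frac{765 + 447}{649 - 153} \left(-782 - \frac{22}{5}\right) = \frac{1212}{496} \left(- \frac{3932}{5}\right) = 1212 \cdot \frac{1}{496} \left(- \frac{3932}{5}\right) = \frac{303}{124} \left(- \frac{3932}{5}\right) = - \frac{297849}{155}$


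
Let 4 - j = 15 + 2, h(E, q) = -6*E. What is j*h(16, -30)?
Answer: 1248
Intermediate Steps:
j = -13 (j = 4 - (15 + 2) = 4 - 1*17 = 4 - 17 = -13)
j*h(16, -30) = -(-78)*16 = -13*(-96) = 1248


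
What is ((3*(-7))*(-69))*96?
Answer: 139104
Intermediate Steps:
((3*(-7))*(-69))*96 = -21*(-69)*96 = 1449*96 = 139104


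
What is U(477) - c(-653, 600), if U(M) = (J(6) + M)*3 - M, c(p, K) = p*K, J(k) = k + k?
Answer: 392790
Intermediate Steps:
J(k) = 2*k
c(p, K) = K*p
U(M) = 36 + 2*M (U(M) = (2*6 + M)*3 - M = (12 + M)*3 - M = (36 + 3*M) - M = 36 + 2*M)
U(477) - c(-653, 600) = (36 + 2*477) - 600*(-653) = (36 + 954) - 1*(-391800) = 990 + 391800 = 392790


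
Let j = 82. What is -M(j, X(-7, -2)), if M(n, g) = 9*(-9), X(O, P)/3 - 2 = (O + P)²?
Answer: 81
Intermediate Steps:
X(O, P) = 6 + 3*(O + P)²
M(n, g) = -81
-M(j, X(-7, -2)) = -1*(-81) = 81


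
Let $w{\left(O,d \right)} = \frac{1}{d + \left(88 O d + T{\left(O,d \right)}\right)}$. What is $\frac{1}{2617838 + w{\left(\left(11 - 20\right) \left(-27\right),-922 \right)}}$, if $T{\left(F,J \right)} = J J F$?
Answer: $\frac{186853442}{489152040898397} \approx 3.8199 \cdot 10^{-7}$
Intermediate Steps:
$T{\left(F,J \right)} = F J^{2}$ ($T{\left(F,J \right)} = J^{2} F = F J^{2}$)
$w{\left(O,d \right)} = \frac{1}{d + O d^{2} + 88 O d}$ ($w{\left(O,d \right)} = \frac{1}{d + \left(88 O d + O d^{2}\right)} = \frac{1}{d + \left(O d^{2} + 88 O d\right)} = \frac{1}{d + O d^{2} + 88 O d}$)
$\frac{1}{2617838 + w{\left(\left(11 - 20\right) \left(-27\right),-922 \right)}} = \frac{1}{2617838 + \frac{1}{\left(-922\right) \left(1 + 88 \left(11 - 20\right) \left(-27\right) + \left(11 - 20\right) \left(-27\right) \left(-922\right)\right)}} = \frac{1}{2617838 - \frac{1}{922 \left(1 + 88 \left(\left(-9\right) \left(-27\right)\right) + \left(-9\right) \left(-27\right) \left(-922\right)\right)}} = \frac{1}{2617838 - \frac{1}{922 \left(1 + 88 \cdot 243 + 243 \left(-922\right)\right)}} = \frac{1}{2617838 - \frac{1}{922 \left(1 + 21384 - 224046\right)}} = \frac{1}{2617838 - \frac{1}{922 \left(-202661\right)}} = \frac{1}{2617838 - - \frac{1}{186853442}} = \frac{1}{2617838 + \frac{1}{186853442}} = \frac{1}{\frac{489152040898397}{186853442}} = \frac{186853442}{489152040898397}$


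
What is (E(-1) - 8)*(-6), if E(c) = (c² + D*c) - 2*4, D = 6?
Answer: 126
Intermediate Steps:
E(c) = -8 + c² + 6*c (E(c) = (c² + 6*c) - 2*4 = (c² + 6*c) - 8 = -8 + c² + 6*c)
(E(-1) - 8)*(-6) = ((-8 + (-1)² + 6*(-1)) - 8)*(-6) = ((-8 + 1 - 6) - 8)*(-6) = (-13 - 8)*(-6) = -21*(-6) = 126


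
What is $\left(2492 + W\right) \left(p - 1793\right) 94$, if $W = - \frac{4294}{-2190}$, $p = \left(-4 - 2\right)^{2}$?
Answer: $- \frac{451027835146}{1095} \approx -4.119 \cdot 10^{8}$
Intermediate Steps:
$p = 36$ ($p = \left(-6\right)^{2} = 36$)
$W = \frac{2147}{1095}$ ($W = \left(-4294\right) \left(- \frac{1}{2190}\right) = \frac{2147}{1095} \approx 1.9607$)
$\left(2492 + W\right) \left(p - 1793\right) 94 = \left(2492 + \frac{2147}{1095}\right) \left(36 - 1793\right) 94 = \frac{2730887}{1095} \left(-1757\right) 94 = \left(- \frac{4798168459}{1095}\right) 94 = - \frac{451027835146}{1095}$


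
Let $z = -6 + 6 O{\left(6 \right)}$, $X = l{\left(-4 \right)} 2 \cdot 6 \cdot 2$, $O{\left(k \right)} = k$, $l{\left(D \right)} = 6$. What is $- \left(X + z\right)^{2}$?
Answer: $-30276$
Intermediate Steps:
$X = 144$ ($X = 6 \cdot 2 \cdot 6 \cdot 2 = 6 \cdot 12 \cdot 2 = 6 \cdot 24 = 144$)
$z = 30$ ($z = -6 + 6 \cdot 6 = -6 + 36 = 30$)
$- \left(X + z\right)^{2} = - \left(144 + 30\right)^{2} = - 174^{2} = \left(-1\right) 30276 = -30276$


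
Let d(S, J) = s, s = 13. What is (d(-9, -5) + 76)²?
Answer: 7921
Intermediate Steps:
d(S, J) = 13
(d(-9, -5) + 76)² = (13 + 76)² = 89² = 7921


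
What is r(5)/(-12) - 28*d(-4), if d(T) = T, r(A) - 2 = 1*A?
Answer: 1337/12 ≈ 111.42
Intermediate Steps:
r(A) = 2 + A (r(A) = 2 + 1*A = 2 + A)
r(5)/(-12) - 28*d(-4) = (2 + 5)/(-12) - 28*(-4) = 7*(-1/12) + 112 = -7/12 + 112 = 1337/12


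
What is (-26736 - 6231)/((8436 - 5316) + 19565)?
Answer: -32967/22685 ≈ -1.4533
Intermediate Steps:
(-26736 - 6231)/((8436 - 5316) + 19565) = -32967/(3120 + 19565) = -32967/22685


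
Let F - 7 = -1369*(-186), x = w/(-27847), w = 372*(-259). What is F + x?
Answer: 7091084275/27847 ≈ 2.5464e+5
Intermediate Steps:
w = -96348
x = 96348/27847 (x = -96348/(-27847) = -96348*(-1/27847) = 96348/27847 ≈ 3.4599)
F = 254641 (F = 7 - 1369*(-186) = 7 + 254634 = 254641)
F + x = 254641 + 96348/27847 = 7091084275/27847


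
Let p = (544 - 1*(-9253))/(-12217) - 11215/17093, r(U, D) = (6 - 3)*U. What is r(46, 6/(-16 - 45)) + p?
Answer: 28513401202/208825181 ≈ 136.54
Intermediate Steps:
r(U, D) = 3*U
p = -304473776/208825181 (p = (544 + 9253)*(-1/12217) - 11215*1/17093 = 9797*(-1/12217) - 11215/17093 = -9797/12217 - 11215/17093 = -304473776/208825181 ≈ -1.4580)
r(46, 6/(-16 - 45)) + p = 3*46 - 304473776/208825181 = 138 - 304473776/208825181 = 28513401202/208825181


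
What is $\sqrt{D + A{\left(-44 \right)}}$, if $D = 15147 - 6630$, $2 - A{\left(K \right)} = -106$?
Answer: $5 \sqrt{345} \approx 92.871$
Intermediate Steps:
$A{\left(K \right)} = 108$ ($A{\left(K \right)} = 2 - -106 = 2 + 106 = 108$)
$D = 8517$
$\sqrt{D + A{\left(-44 \right)}} = \sqrt{8517 + 108} = \sqrt{8625} = 5 \sqrt{345}$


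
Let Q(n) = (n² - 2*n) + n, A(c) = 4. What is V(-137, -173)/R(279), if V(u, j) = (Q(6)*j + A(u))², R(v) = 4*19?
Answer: 6723649/19 ≈ 3.5388e+5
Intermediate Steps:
R(v) = 76
Q(n) = n² - n
V(u, j) = (4 + 30*j)² (V(u, j) = ((6*(-1 + 6))*j + 4)² = ((6*5)*j + 4)² = (30*j + 4)² = (4 + 30*j)²)
V(-137, -173)/R(279) = (4*(2 + 15*(-173))²)/76 = (4*(2 - 2595)²)*(1/76) = (4*(-2593)²)*(1/76) = (4*6723649)*(1/76) = 26894596*(1/76) = 6723649/19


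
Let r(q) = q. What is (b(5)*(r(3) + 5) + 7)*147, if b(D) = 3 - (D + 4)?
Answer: -6027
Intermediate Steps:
b(D) = -1 - D (b(D) = 3 - (4 + D) = 3 + (-4 - D) = -1 - D)
(b(5)*(r(3) + 5) + 7)*147 = ((-1 - 1*5)*(3 + 5) + 7)*147 = ((-1 - 5)*8 + 7)*147 = (-6*8 + 7)*147 = (-48 + 7)*147 = -41*147 = -6027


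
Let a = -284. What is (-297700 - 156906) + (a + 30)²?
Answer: -390090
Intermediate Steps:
(-297700 - 156906) + (a + 30)² = (-297700 - 156906) + (-284 + 30)² = -454606 + (-254)² = -454606 + 64516 = -390090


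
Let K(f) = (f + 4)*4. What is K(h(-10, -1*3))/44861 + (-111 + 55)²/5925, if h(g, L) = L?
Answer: 140707796/265801425 ≈ 0.52937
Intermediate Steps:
K(f) = 16 + 4*f (K(f) = (4 + f)*4 = 16 + 4*f)
K(h(-10, -1*3))/44861 + (-111 + 55)²/5925 = (16 + 4*(-1*3))/44861 + (-111 + 55)²/5925 = (16 + 4*(-3))*(1/44861) + (-56)²*(1/5925) = (16 - 12)*(1/44861) + 3136*(1/5925) = 4*(1/44861) + 3136/5925 = 4/44861 + 3136/5925 = 140707796/265801425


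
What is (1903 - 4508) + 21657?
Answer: 19052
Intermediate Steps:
(1903 - 4508) + 21657 = -2605 + 21657 = 19052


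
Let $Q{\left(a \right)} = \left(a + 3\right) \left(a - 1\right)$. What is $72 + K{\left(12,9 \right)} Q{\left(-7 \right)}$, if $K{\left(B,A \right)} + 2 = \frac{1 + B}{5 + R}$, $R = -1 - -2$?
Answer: $\frac{232}{3} \approx 77.333$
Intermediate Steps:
$R = 1$ ($R = -1 + 2 = 1$)
$K{\left(B,A \right)} = - \frac{11}{6} + \frac{B}{6}$ ($K{\left(B,A \right)} = -2 + \frac{1 + B}{5 + 1} = -2 + \frac{1 + B}{6} = -2 + \left(1 + B\right) \frac{1}{6} = -2 + \left(\frac{1}{6} + \frac{B}{6}\right) = - \frac{11}{6} + \frac{B}{6}$)
$Q{\left(a \right)} = \left(-1 + a\right) \left(3 + a\right)$ ($Q{\left(a \right)} = \left(3 + a\right) \left(-1 + a\right) = \left(-1 + a\right) \left(3 + a\right)$)
$72 + K{\left(12,9 \right)} Q{\left(-7 \right)} = 72 + \left(- \frac{11}{6} + \frac{1}{6} \cdot 12\right) \left(-3 + \left(-7\right)^{2} + 2 \left(-7\right)\right) = 72 + \left(- \frac{11}{6} + 2\right) \left(-3 + 49 - 14\right) = 72 + \frac{1}{6} \cdot 32 = 72 + \frac{16}{3} = \frac{232}{3}$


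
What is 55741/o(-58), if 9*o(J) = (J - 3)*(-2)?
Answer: 501669/122 ≈ 4112.0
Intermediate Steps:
o(J) = ⅔ - 2*J/9 (o(J) = ((J - 3)*(-2))/9 = ((-3 + J)*(-2))/9 = (6 - 2*J)/9 = ⅔ - 2*J/9)
55741/o(-58) = 55741/(⅔ - 2/9*(-58)) = 55741/(⅔ + 116/9) = 55741/(122/9) = 55741*(9/122) = 501669/122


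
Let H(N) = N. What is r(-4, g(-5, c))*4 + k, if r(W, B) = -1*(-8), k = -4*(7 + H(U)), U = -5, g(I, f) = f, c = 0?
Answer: 24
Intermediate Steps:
k = -8 (k = -4*(7 - 5) = -4*2 = -8)
r(W, B) = 8
r(-4, g(-5, c))*4 + k = 8*4 - 8 = 32 - 8 = 24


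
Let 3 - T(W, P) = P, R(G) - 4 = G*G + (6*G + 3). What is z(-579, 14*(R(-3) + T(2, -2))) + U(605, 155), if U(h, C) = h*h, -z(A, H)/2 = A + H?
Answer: 367099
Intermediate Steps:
R(G) = 7 + G**2 + 6*G (R(G) = 4 + (G*G + (6*G + 3)) = 4 + (G**2 + (3 + 6*G)) = 4 + (3 + G**2 + 6*G) = 7 + G**2 + 6*G)
T(W, P) = 3 - P
z(A, H) = -2*A - 2*H (z(A, H) = -2*(A + H) = -2*A - 2*H)
U(h, C) = h**2
z(-579, 14*(R(-3) + T(2, -2))) + U(605, 155) = (-2*(-579) - 28*((7 + (-3)**2 + 6*(-3)) + (3 - 1*(-2)))) + 605**2 = (1158 - 28*((7 + 9 - 18) + (3 + 2))) + 366025 = (1158 - 28*(-2 + 5)) + 366025 = (1158 - 28*3) + 366025 = (1158 - 2*42) + 366025 = (1158 - 84) + 366025 = 1074 + 366025 = 367099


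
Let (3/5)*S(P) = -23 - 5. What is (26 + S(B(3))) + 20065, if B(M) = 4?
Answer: 60133/3 ≈ 20044.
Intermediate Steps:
S(P) = -140/3 (S(P) = 5*(-23 - 5)/3 = (5/3)*(-28) = -140/3)
(26 + S(B(3))) + 20065 = (26 - 140/3) + 20065 = -62/3 + 20065 = 60133/3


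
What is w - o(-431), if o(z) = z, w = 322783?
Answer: 323214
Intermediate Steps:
w - o(-431) = 322783 - 1*(-431) = 322783 + 431 = 323214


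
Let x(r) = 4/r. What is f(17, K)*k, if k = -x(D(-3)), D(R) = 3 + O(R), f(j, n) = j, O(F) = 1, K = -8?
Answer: -17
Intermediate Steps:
D(R) = 4 (D(R) = 3 + 1 = 4)
k = -1 (k = -4/4 = -1*1 = -1)
f(17, K)*k = 17*(-1) = -17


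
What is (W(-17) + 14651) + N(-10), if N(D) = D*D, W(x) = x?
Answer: 14734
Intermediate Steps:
N(D) = D**2
(W(-17) + 14651) + N(-10) = (-17 + 14651) + (-10)**2 = 14634 + 100 = 14734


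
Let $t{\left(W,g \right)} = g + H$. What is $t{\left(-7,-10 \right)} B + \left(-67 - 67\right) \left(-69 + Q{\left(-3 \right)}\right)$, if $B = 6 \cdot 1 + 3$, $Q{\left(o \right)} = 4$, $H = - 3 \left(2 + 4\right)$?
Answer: $8458$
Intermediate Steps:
$H = -18$ ($H = \left(-3\right) 6 = -18$)
$t{\left(W,g \right)} = -18 + g$ ($t{\left(W,g \right)} = g - 18 = -18 + g$)
$B = 9$ ($B = 6 + 3 = 9$)
$t{\left(-7,-10 \right)} B + \left(-67 - 67\right) \left(-69 + Q{\left(-3 \right)}\right) = \left(-18 - 10\right) 9 + \left(-67 - 67\right) \left(-69 + 4\right) = \left(-28\right) 9 - -8710 = -252 + 8710 = 8458$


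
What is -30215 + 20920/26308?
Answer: -198718825/6577 ≈ -30214.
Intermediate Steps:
-30215 + 20920/26308 = -30215 + 20920*(1/26308) = -30215 + 5230/6577 = -198718825/6577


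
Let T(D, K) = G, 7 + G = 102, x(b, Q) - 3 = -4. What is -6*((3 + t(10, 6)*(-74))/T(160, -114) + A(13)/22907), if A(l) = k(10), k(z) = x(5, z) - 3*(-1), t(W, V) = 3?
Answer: 30098658/2176165 ≈ 13.831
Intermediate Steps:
x(b, Q) = -1 (x(b, Q) = 3 - 4 = -1)
k(z) = 2 (k(z) = -1 - 3*(-1) = -1 + 3 = 2)
A(l) = 2
G = 95 (G = -7 + 102 = 95)
T(D, K) = 95
-6*((3 + t(10, 6)*(-74))/T(160, -114) + A(13)/22907) = -6*((3 + 3*(-74))/95 + 2/22907) = -6*((3 - 222)*(1/95) + 2*(1/22907)) = -6*(-219*1/95 + 2/22907) = -6*(-219/95 + 2/22907) = -6*(-5016443/2176165) = 30098658/2176165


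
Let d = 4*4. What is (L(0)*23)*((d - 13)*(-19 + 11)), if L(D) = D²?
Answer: 0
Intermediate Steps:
d = 16
(L(0)*23)*((d - 13)*(-19 + 11)) = (0²*23)*((16 - 13)*(-19 + 11)) = (0*23)*(3*(-8)) = 0*(-24) = 0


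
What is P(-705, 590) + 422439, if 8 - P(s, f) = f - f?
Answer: 422447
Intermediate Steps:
P(s, f) = 8 (P(s, f) = 8 - (f - f) = 8 - 1*0 = 8 + 0 = 8)
P(-705, 590) + 422439 = 8 + 422439 = 422447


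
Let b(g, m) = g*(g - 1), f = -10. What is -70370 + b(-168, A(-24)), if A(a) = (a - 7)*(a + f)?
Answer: -41978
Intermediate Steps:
A(a) = (-10 + a)*(-7 + a) (A(a) = (a - 7)*(a - 10) = (-7 + a)*(-10 + a) = (-10 + a)*(-7 + a))
b(g, m) = g*(-1 + g)
-70370 + b(-168, A(-24)) = -70370 - 168*(-1 - 168) = -70370 - 168*(-169) = -70370 + 28392 = -41978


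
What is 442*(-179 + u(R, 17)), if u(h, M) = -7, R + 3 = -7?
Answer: -82212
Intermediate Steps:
R = -10 (R = -3 - 7 = -10)
442*(-179 + u(R, 17)) = 442*(-179 - 7) = 442*(-186) = -82212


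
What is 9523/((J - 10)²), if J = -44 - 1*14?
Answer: 9523/4624 ≈ 2.0595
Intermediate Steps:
J = -58 (J = -44 - 14 = -58)
9523/((J - 10)²) = 9523/((-58 - 10)²) = 9523/((-68)²) = 9523/4624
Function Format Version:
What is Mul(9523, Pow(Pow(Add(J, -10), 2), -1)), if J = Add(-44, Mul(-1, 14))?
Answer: Rational(9523, 4624) ≈ 2.0595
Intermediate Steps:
J = -58 (J = Add(-44, -14) = -58)
Mul(9523, Pow(Pow(Add(J, -10), 2), -1)) = Mul(9523, Pow(Pow(Add(-58, -10), 2), -1)) = Mul(9523, Pow(Pow(-68, 2), -1)) = Mul(9523, Pow(4624, -1)) = Mul(9523, Rational(1, 4624)) = Rational(9523, 4624)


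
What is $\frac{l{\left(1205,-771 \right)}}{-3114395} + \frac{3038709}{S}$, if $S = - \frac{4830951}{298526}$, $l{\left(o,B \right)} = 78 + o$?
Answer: $- \frac{941724162694515021}{5015163213215} \approx -1.8778 \cdot 10^{5}$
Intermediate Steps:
$S = - \frac{4830951}{298526}$ ($S = \left(-4830951\right) \frac{1}{298526} = - \frac{4830951}{298526} \approx -16.183$)
$\frac{l{\left(1205,-771 \right)}}{-3114395} + \frac{3038709}{S} = \frac{78 + 1205}{-3114395} + \frac{3038709}{- \frac{4830951}{298526}} = 1283 \left(- \frac{1}{3114395}\right) + 3038709 \left(- \frac{298526}{4830951}\right) = - \frac{1283}{3114395} - \frac{302377880978}{1610317} = - \frac{941724162694515021}{5015163213215}$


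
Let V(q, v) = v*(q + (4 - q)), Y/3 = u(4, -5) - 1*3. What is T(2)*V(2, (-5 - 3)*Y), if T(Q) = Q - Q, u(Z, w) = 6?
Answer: 0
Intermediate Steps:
Y = 9 (Y = 3*(6 - 1*3) = 3*(6 - 3) = 3*3 = 9)
T(Q) = 0
V(q, v) = 4*v (V(q, v) = v*4 = 4*v)
T(2)*V(2, (-5 - 3)*Y) = 0*(4*((-5 - 3)*9)) = 0*(4*(-8*9)) = 0*(4*(-72)) = 0*(-288) = 0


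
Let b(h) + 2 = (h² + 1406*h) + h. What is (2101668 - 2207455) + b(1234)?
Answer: 3153205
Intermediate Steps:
b(h) = -2 + h² + 1407*h (b(h) = -2 + ((h² + 1406*h) + h) = -2 + (h² + 1407*h) = -2 + h² + 1407*h)
(2101668 - 2207455) + b(1234) = (2101668 - 2207455) + (-2 + 1234² + 1407*1234) = -105787 + (-2 + 1522756 + 1736238) = -105787 + 3258992 = 3153205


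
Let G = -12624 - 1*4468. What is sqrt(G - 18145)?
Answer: I*sqrt(35237) ≈ 187.72*I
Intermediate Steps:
G = -17092 (G = -12624 - 4468 = -17092)
sqrt(G - 18145) = sqrt(-17092 - 18145) = sqrt(-35237) = I*sqrt(35237)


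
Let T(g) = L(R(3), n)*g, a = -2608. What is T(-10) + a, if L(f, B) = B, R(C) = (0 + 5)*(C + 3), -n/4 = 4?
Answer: -2448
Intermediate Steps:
n = -16 (n = -4*4 = -16)
R(C) = 15 + 5*C (R(C) = 5*(3 + C) = 15 + 5*C)
T(g) = -16*g
T(-10) + a = -16*(-10) - 2608 = 160 - 2608 = -2448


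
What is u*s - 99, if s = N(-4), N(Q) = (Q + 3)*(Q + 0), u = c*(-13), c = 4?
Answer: -307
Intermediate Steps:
u = -52 (u = 4*(-13) = -52)
N(Q) = Q*(3 + Q) (N(Q) = (3 + Q)*Q = Q*(3 + Q))
s = 4 (s = -4*(3 - 4) = -4*(-1) = 4)
u*s - 99 = -52*4 - 99 = -208 - 99 = -307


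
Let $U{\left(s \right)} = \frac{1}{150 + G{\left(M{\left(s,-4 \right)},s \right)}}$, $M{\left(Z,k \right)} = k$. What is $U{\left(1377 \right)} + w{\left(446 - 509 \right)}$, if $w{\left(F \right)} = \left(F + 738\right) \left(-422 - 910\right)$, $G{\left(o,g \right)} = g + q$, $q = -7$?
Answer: $- \frac{1366631999}{1520} \approx -8.991 \cdot 10^{5}$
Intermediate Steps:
$G{\left(o,g \right)} = -7 + g$ ($G{\left(o,g \right)} = g - 7 = -7 + g$)
$w{\left(F \right)} = -983016 - 1332 F$ ($w{\left(F \right)} = \left(738 + F\right) \left(-1332\right) = -983016 - 1332 F$)
$U{\left(s \right)} = \frac{1}{143 + s}$ ($U{\left(s \right)} = \frac{1}{150 + \left(-7 + s\right)} = \frac{1}{143 + s}$)
$U{\left(1377 \right)} + w{\left(446 - 509 \right)} = \frac{1}{143 + 1377} - \left(983016 + 1332 \left(446 - 509\right)\right) = \frac{1}{1520} - 899100 = - \frac{1366631999}{1520}$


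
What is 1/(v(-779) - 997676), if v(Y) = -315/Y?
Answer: -779/777189289 ≈ -1.0023e-6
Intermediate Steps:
1/(v(-779) - 997676) = 1/(-315/(-779) - 997676) = 1/(-315*(-1/779) - 997676) = 1/(315/779 - 997676) = 1/(-777189289/779) = -779/777189289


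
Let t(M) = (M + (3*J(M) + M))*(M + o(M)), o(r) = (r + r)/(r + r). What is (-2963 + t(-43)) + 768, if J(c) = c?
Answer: 6835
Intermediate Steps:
o(r) = 1 (o(r) = (2*r)/((2*r)) = (2*r)*(1/(2*r)) = 1)
t(M) = 5*M*(1 + M) (t(M) = (M + (3*M + M))*(M + 1) = (M + 4*M)*(1 + M) = (5*M)*(1 + M) = 5*M*(1 + M))
(-2963 + t(-43)) + 768 = (-2963 + 5*(-43)*(1 - 43)) + 768 = (-2963 + 5*(-43)*(-42)) + 768 = (-2963 + 9030) + 768 = 6067 + 768 = 6835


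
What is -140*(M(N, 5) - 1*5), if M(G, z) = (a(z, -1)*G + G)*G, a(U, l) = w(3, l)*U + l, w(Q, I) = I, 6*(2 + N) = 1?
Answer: 27475/9 ≈ 3052.8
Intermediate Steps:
N = -11/6 (N = -2 + (⅙)*1 = -2 + ⅙ = -11/6 ≈ -1.8333)
a(U, l) = l + U*l (a(U, l) = l*U + l = U*l + l = l + U*l)
M(G, z) = G*(G + G*(-1 - z)) (M(G, z) = ((-(1 + z))*G + G)*G = ((-1 - z)*G + G)*G = (G*(-1 - z) + G)*G = (G + G*(-1 - z))*G = G*(G + G*(-1 - z)))
-140*(M(N, 5) - 1*5) = -140*(-1*5*(-11/6)² - 1*5) = -140*(-1*5*121/36 - 5) = -140*(-605/36 - 5) = -140*(-785/36) = 27475/9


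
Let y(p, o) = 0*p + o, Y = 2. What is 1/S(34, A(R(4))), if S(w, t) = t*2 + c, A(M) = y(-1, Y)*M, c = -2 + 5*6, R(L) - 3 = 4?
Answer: 1/56 ≈ 0.017857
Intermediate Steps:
R(L) = 7 (R(L) = 3 + 4 = 7)
y(p, o) = o (y(p, o) = 0 + o = o)
c = 28 (c = -2 + 30 = 28)
A(M) = 2*M
S(w, t) = 28 + 2*t (S(w, t) = t*2 + 28 = 2*t + 28 = 28 + 2*t)
1/S(34, A(R(4))) = 1/(28 + 2*(2*7)) = 1/(28 + 2*14) = 1/(28 + 28) = 1/56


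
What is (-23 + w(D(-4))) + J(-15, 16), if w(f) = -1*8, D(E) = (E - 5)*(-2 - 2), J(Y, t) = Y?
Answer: -46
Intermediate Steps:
D(E) = 20 - 4*E (D(E) = (-5 + E)*(-4) = 20 - 4*E)
w(f) = -8
(-23 + w(D(-4))) + J(-15, 16) = (-23 - 8) - 15 = -31 - 15 = -46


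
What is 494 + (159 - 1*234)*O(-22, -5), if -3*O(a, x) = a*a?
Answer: 12594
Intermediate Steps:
O(a, x) = -a**2/3 (O(a, x) = -a*a/3 = -a**2/3)
494 + (159 - 1*234)*O(-22, -5) = 494 + (159 - 1*234)*(-1/3*(-22)**2) = 494 + (159 - 234)*(-1/3*484) = 494 - 75*(-484/3) = 494 + 12100 = 12594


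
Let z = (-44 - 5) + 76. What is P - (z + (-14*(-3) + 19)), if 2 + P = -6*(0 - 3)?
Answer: -72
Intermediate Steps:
z = 27 (z = -49 + 76 = 27)
P = 16 (P = -2 - 6*(0 - 3) = -2 - 6*(-3) = -2 + 18 = 16)
P - (z + (-14*(-3) + 19)) = 16 - (27 + (-14*(-3) + 19)) = 16 - (27 + (42 + 19)) = 16 - (27 + 61) = 16 - 1*88 = 16 - 88 = -72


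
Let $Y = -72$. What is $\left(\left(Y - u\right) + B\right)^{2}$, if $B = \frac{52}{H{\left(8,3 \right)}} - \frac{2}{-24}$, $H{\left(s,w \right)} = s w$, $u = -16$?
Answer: $\frac{46225}{16} \approx 2889.1$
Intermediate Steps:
$B = \frac{9}{4}$ ($B = \frac{52}{8 \cdot 3} - \frac{2}{-24} = \frac{52}{24} - - \frac{1}{12} = 52 \cdot \frac{1}{24} + \frac{1}{12} = \frac{13}{6} + \frac{1}{12} = \frac{9}{4} \approx 2.25$)
$\left(\left(Y - u\right) + B\right)^{2} = \left(\left(-72 - -16\right) + \frac{9}{4}\right)^{2} = \left(\left(-72 + 16\right) + \frac{9}{4}\right)^{2} = \left(-56 + \frac{9}{4}\right)^{2} = \left(- \frac{215}{4}\right)^{2} = \frac{46225}{16}$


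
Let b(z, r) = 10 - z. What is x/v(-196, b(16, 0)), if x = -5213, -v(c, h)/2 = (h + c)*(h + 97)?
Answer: -401/2828 ≈ -0.14180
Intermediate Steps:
v(c, h) = -2*(97 + h)*(c + h) (v(c, h) = -2*(h + c)*(h + 97) = -2*(c + h)*(97 + h) = -2*(97 + h)*(c + h))
x/v(-196, b(16, 0)) = -5213/(-194*(-196) - 194*(10 - 1*16) - 2*(10 - 1*16)² - 2*(-196)*(10 - 1*16)) = -5213/(38024 - 194*(10 - 16) - 2*(10 - 16)² - 2*(-196)*(10 - 16)) = -5213/(38024 - 194*(-6) - 2*(-6)² - 2*(-196)*(-6)) = -5213/(38024 + 1164 - 2*36 - 2352) = -5213/(38024 + 1164 - 72 - 2352) = -5213/36764 = -5213*1/36764 = -401/2828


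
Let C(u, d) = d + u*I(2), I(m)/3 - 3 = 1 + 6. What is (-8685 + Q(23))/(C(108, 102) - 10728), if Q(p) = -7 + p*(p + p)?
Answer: 3817/3693 ≈ 1.0336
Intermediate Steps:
I(m) = 30 (I(m) = 9 + 3*(1 + 6) = 9 + 3*7 = 9 + 21 = 30)
C(u, d) = d + 30*u (C(u, d) = d + u*30 = d + 30*u)
Q(p) = -7 + 2*p² (Q(p) = -7 + p*(2*p) = -7 + 2*p²)
(-8685 + Q(23))/(C(108, 102) - 10728) = (-8685 + (-7 + 2*23²))/((102 + 30*108) - 10728) = (-8685 + (-7 + 2*529))/((102 + 3240) - 10728) = (-8685 + (-7 + 1058))/(3342 - 10728) = (-8685 + 1051)/(-7386) = -7634*(-1/7386) = 3817/3693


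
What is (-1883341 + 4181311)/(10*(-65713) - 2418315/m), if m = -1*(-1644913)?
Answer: -755992145322/216184819601 ≈ -3.4970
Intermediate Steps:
m = 1644913
(-1883341 + 4181311)/(10*(-65713) - 2418315/m) = (-1883341 + 4181311)/(10*(-65713) - 2418315/1644913) = 2297970/(-657130 - 2418315*1/1644913) = 2297970/(-657130 - 2418315/1644913) = 2297970/(-1080924098005/1644913) = 2297970*(-1644913/1080924098005) = -755992145322/216184819601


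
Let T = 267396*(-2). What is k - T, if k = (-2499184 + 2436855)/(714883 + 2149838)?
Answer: 1532029810703/2864721 ≈ 5.3479e+5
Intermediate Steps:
k = -62329/2864721 ≈ -0.021757
T = -534792
k - T = -62329/2864721 - 1*(-534792) = -62329/2864721 + 534792 = 1532029810703/2864721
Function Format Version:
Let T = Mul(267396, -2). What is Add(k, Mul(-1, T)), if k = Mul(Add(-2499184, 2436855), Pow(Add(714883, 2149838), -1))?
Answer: Rational(1532029810703, 2864721) ≈ 5.3479e+5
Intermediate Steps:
k = Rational(-62329, 2864721) (k = Mul(-62329, Pow(2864721, -1)) = Mul(-62329, Rational(1, 2864721)) = Rational(-62329, 2864721) ≈ -0.021757)
T = -534792
Add(k, Mul(-1, T)) = Add(Rational(-62329, 2864721), Mul(-1, -534792)) = Add(Rational(-62329, 2864721), 534792) = Rational(1532029810703, 2864721)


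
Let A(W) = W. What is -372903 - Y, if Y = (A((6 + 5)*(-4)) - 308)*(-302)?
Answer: -479207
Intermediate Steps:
Y = 106304 (Y = ((6 + 5)*(-4) - 308)*(-302) = (11*(-4) - 308)*(-302) = (-44 - 308)*(-302) = -352*(-302) = 106304)
-372903 - Y = -372903 - 1*106304 = -372903 - 106304 = -479207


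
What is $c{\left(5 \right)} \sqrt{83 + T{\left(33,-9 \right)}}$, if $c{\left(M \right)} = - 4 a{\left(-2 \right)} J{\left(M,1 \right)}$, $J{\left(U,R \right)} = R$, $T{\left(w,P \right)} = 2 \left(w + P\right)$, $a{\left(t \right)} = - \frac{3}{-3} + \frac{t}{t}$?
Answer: $- 8 \sqrt{131} \approx -91.564$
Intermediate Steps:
$a{\left(t \right)} = 2$ ($a{\left(t \right)} = \left(-3\right) \left(- \frac{1}{3}\right) + 1 = 1 + 1 = 2$)
$T{\left(w,P \right)} = 2 P + 2 w$ ($T{\left(w,P \right)} = 2 \left(P + w\right) = 2 P + 2 w$)
$c{\left(M \right)} = -8$ ($c{\left(M \right)} = \left(-4\right) 2 \cdot 1 = \left(-8\right) 1 = -8$)
$c{\left(5 \right)} \sqrt{83 + T{\left(33,-9 \right)}} = - 8 \sqrt{83 + \left(2 \left(-9\right) + 2 \cdot 33\right)} = - 8 \sqrt{83 + \left(-18 + 66\right)} = - 8 \sqrt{83 + 48} = - 8 \sqrt{131}$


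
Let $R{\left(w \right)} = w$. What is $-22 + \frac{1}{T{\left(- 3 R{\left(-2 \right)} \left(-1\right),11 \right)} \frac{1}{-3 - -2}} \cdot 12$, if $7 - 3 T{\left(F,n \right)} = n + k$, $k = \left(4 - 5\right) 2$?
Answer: $-4$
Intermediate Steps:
$k = -2$ ($k = \left(-1\right) 2 = -2$)
$T{\left(F,n \right)} = 3 - \frac{n}{3}$ ($T{\left(F,n \right)} = \frac{7}{3} - \frac{n - 2}{3} = \frac{7}{3} - \frac{-2 + n}{3} = \frac{7}{3} - \left(- \frac{2}{3} + \frac{n}{3}\right) = 3 - \frac{n}{3}$)
$-22 + \frac{1}{T{\left(- 3 R{\left(-2 \right)} \left(-1\right),11 \right)} \frac{1}{-3 - -2}} \cdot 12 = -22 + \frac{1}{\left(3 - \frac{11}{3}\right) \frac{1}{-3 - -2}} \cdot 12 = -22 + \frac{1}{\left(3 - \frac{11}{3}\right) \frac{1}{-3 + 2}} \cdot 12 = -22 + \frac{1}{\left(- \frac{2}{3}\right) \frac{1}{-1}} \cdot 12 = -22 + \frac{1}{\left(- \frac{2}{3}\right) \left(-1\right)} 12 = -22 + \frac{1}{\frac{2}{3}} \cdot 12 = -22 + \frac{3}{2} \cdot 12 = -22 + 18 = -4$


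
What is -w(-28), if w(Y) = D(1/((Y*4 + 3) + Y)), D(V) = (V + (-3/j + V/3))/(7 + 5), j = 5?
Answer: 1253/24660 ≈ 0.050811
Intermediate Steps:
D(V) = -1/20 + V/9 (D(V) = (V + (-3/5 + V/3))/(7 + 5) = (V + (-3*⅕ + V*(⅓)))/12 = (V + (-⅗ + V/3))*(1/12) = (-⅗ + 4*V/3)*(1/12) = -1/20 + V/9)
w(Y) = -1/20 + 1/(9*(3 + 5*Y)) (w(Y) = -1/20 + 1/(9*((Y*4 + 3) + Y)) = -1/20 + 1/(9*((4*Y + 3) + Y)) = -1/20 + 1/(9*((3 + 4*Y) + Y)) = -1/20 + 1/(9*(3 + 5*Y)))
-w(-28) = -(-7 - 45*(-28))/(180*(3 + 5*(-28))) = -(-7 + 1260)/(180*(3 - 140)) = -1253/(180*(-137)) = -(-1)*1253/(180*137) = -1*(-1253/24660) = 1253/24660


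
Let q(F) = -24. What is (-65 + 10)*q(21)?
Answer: 1320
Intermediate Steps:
(-65 + 10)*q(21) = (-65 + 10)*(-24) = -55*(-24) = 1320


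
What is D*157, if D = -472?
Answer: -74104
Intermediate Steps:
D*157 = -472*157 = -74104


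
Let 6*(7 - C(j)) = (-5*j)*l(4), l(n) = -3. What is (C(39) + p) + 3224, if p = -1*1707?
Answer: 2853/2 ≈ 1426.5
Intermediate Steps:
p = -1707
C(j) = 7 - 5*j/2 (C(j) = 7 - (-5*j)*(-3)/6 = 7 - 5*j/2)
(C(39) + p) + 3224 = ((7 - 5/2*39) - 1707) + 3224 = ((7 - 195/2) - 1707) + 3224 = (-181/2 - 1707) + 3224 = -3595/2 + 3224 = 2853/2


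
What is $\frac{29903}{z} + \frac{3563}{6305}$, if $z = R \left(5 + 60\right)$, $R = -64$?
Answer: $- \frac{2672559}{403520} \approx -6.6231$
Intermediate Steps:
$z = -4160$ ($z = - 64 \left(5 + 60\right) = \left(-64\right) 65 = -4160$)
$\frac{29903}{z} + \frac{3563}{6305} = \frac{29903}{-4160} + \frac{3563}{6305} = 29903 \left(- \frac{1}{4160}\right) + 3563 \cdot \frac{1}{6305} = - \frac{29903}{4160} + \frac{3563}{6305} = - \frac{2672559}{403520}$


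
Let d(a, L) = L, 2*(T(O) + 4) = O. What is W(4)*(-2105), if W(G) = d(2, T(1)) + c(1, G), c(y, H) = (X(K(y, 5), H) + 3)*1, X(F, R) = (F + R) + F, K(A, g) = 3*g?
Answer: -141035/2 ≈ -70518.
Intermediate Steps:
T(O) = -4 + O/2
X(F, R) = R + 2*F
c(y, H) = 33 + H (c(y, H) = ((H + 2*(3*5)) + 3)*1 = ((H + 2*15) + 3)*1 = ((H + 30) + 3)*1 = ((30 + H) + 3)*1 = (33 + H)*1 = 33 + H)
W(G) = 59/2 + G (W(G) = (-4 + (½)*1) + (33 + G) = (-4 + ½) + (33 + G) = -7/2 + (33 + G) = 59/2 + G)
W(4)*(-2105) = (59/2 + 4)*(-2105) = (67/2)*(-2105) = -141035/2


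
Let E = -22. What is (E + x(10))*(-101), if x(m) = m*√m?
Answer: 2222 - 1010*√10 ≈ -971.90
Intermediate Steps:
x(m) = m^(3/2)
(E + x(10))*(-101) = (-22 + 10^(3/2))*(-101) = (-22 + 10*√10)*(-101) = 2222 - 1010*√10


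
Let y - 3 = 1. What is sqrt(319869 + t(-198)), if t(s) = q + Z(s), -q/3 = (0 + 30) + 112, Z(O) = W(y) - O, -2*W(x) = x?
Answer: sqrt(319639) ≈ 565.37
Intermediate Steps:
y = 4 (y = 3 + 1 = 4)
W(x) = -x/2
Z(O) = -2 - O (Z(O) = -1/2*4 - O = -2 - O)
q = -426 (q = -3*((0 + 30) + 112) = -3*(30 + 112) = -3*142 = -426)
t(s) = -428 - s (t(s) = -426 + (-2 - s) = -428 - s)
sqrt(319869 + t(-198)) = sqrt(319869 + (-428 - 1*(-198))) = sqrt(319869 + (-428 + 198)) = sqrt(319869 - 230) = sqrt(319639)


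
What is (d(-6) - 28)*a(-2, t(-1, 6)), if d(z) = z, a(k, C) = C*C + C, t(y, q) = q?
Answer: -1428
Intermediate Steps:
a(k, C) = C + C² (a(k, C) = C² + C = C + C²)
(d(-6) - 28)*a(-2, t(-1, 6)) = (-6 - 28)*(6*(1 + 6)) = -204*7 = -34*42 = -1428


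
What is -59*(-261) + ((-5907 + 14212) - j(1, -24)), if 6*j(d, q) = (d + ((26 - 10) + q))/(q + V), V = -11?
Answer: 711119/30 ≈ 23704.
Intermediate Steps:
j(d, q) = (16 + d + q)/(6*(-11 + q)) (j(d, q) = ((d + ((26 - 10) + q))/(q - 11))/6 = ((d + (16 + q))/(-11 + q))/6 = ((16 + d + q)/(-11 + q))/6 = (16 + d + q)/(6*(-11 + q)))
-59*(-261) + ((-5907 + 14212) - j(1, -24)) = -59*(-261) + ((-5907 + 14212) - (16 + 1 - 24)/(6*(-11 - 24))) = 15399 + (8305 - (-7)/(6*(-35))) = 15399 + (8305 - (-1)*(-7)/(6*35)) = 15399 + (8305 - 1*1/30) = 15399 + (8305 - 1/30) = 15399 + 249149/30 = 711119/30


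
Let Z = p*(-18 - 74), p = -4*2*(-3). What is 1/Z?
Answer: -1/2208 ≈ -0.00045290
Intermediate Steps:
p = 24 (p = -8*(-3) = 24)
Z = -2208 (Z = 24*(-18 - 74) = 24*(-92) = -2208)
1/Z = 1/(-2208) = -1/2208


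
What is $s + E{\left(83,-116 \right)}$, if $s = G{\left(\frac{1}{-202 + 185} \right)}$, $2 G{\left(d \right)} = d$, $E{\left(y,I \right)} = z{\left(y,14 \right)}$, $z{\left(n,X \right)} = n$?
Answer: $\frac{2821}{34} \approx 82.971$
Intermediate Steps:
$E{\left(y,I \right)} = y$
$G{\left(d \right)} = \frac{d}{2}$
$s = - \frac{1}{34}$ ($s = \frac{1}{2 \left(-202 + 185\right)} = \frac{1}{2 \left(-17\right)} = \frac{1}{2} \left(- \frac{1}{17}\right) = - \frac{1}{34} \approx -0.029412$)
$s + E{\left(83,-116 \right)} = - \frac{1}{34} + 83 = \frac{2821}{34}$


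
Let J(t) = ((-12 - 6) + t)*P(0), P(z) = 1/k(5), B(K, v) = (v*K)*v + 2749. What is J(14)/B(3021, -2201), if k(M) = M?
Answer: -2/36587345425 ≈ -5.4664e-11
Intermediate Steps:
B(K, v) = 2749 + K*v² (B(K, v) = (K*v)*v + 2749 = K*v² + 2749 = 2749 + K*v²)
P(z) = ⅕ (P(z) = 1/5 = ⅕)
J(t) = -18/5 + t/5 (J(t) = ((-12 - 6) + t)*(⅕) = (-18 + t)*(⅕) = -18/5 + t/5)
J(14)/B(3021, -2201) = (-18/5 + (⅕)*14)/(2749 + 3021*(-2201)²) = (-18/5 + 14/5)/(2749 + 3021*4844401) = -4/(5*(2749 + 14634935421)) = -⅘/14634938170 = -⅘*1/14634938170 = -2/36587345425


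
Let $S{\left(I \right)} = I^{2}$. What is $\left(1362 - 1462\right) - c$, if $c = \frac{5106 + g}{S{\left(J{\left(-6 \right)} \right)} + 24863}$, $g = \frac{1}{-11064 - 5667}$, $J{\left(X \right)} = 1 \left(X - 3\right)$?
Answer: $- \frac{41819234885}{417338064} \approx -100.2$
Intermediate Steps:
$J{\left(X \right)} = -3 + X$ ($J{\left(X \right)} = 1 \left(-3 + X\right) = -3 + X$)
$g = - \frac{1}{16731}$ ($g = \frac{1}{-16731} = - \frac{1}{16731} \approx -5.9769 \cdot 10^{-5}$)
$c = \frac{85428485}{417338064}$ ($c = \frac{5106 - \frac{1}{16731}}{\left(-3 - 6\right)^{2} + 24863} = \frac{85428485}{16731 \left(\left(-9\right)^{2} + 24863\right)} = \frac{85428485}{16731 \left(81 + 24863\right)} = \frac{85428485}{16731 \cdot 24944} = \frac{85428485}{16731} \cdot \frac{1}{24944} = \frac{85428485}{417338064} \approx 0.2047$)
$\left(1362 - 1462\right) - c = \left(1362 - 1462\right) - \frac{85428485}{417338064} = -100 - \frac{85428485}{417338064} = - \frac{41819234885}{417338064}$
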